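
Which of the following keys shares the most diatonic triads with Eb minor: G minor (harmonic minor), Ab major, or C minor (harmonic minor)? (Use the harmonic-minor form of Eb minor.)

Triads of Eb minor (harmonic minor): Eb minor (i), F diminished (ii°), Gb augmented (III+), Ab minor (iv), Bb major (V), Cb major (VI), D diminished (vii°).
G minor (harmonic minor) shares 0: none.
Ab major shares 0: none.
C minor (harmonic minor) shares 1: Ddim.
The most common triads (1) are shared with C minor.

C minor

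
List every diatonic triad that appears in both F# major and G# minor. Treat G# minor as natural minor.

F#, G#m, B, D#m

Triads in F# major: F# (I), G#m (ii), A#m (iii), B (IV), C# (V), D#m (vi), E#dim (vii°).
Triads in G# minor (natural minor): G#m (i), A#dim (ii°), B (III), C#m (iv), D#m (v), E (VI), F# (VII).
Shared triads with their functions: F# (I in F# major, VII in G# minor); G#m (ii in F# major, i in G# minor); B (IV in F# major, III in G# minor); D#m (vi in F# major, v in G# minor).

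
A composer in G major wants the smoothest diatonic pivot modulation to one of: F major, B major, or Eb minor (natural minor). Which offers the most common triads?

Triads of G major: G major (I), A minor (ii), B minor (iii), C major (IV), D major (V), E minor (vi), F# diminished (vii°).
F major shares 2: Am, C.
B major shares 0: none.
Eb minor (natural minor) shares 0: none.
The most common triads (2) are shared with F major.

F major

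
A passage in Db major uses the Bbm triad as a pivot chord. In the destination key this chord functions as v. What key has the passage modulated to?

Eb minor

The numeral v denotes a minor triad on scale degree 5. With Bb on degree 5, the tonic of the new key is Eb.
Degree 5 carries a minor triad in natural-minor keys, so the destination is Eb minor.
Check: the diatonic triads of Eb minor (natural minor) are Ebm (i), Fdim (ii°), Gb (III), Abm (iv), Bbm (v), Cb (VI), Db (VII) — Bbm is indeed v.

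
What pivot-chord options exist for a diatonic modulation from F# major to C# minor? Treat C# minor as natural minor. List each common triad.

Triads in F# major: F# (I), G#m (ii), A#m (iii), B (IV), C# (V), D#m (vi), E#dim (vii°).
Triads in C# minor (natural minor): C#m (i), D#dim (ii°), E (III), F#m (iv), G#m (v), A (VI), B (VII).
Shared triads with their functions: G#m (ii in F# major, v in C# minor); B (IV in F# major, VII in C# minor).

G#m, B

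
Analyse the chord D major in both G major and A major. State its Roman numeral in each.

V in G major; IV in A major

The scale of G major is G A B C D E F#; D is degree 5, and the triad built there (D-F#-A) is major, so it is V.
The scale of A major is A B C# D E F# G#; D is degree 4, and the triad built there (D-F#-A) is major, so it is IV.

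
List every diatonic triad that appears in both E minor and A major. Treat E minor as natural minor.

Bm, D

Triads in E minor (natural minor): E minor (i), F# diminished (ii°), G major (III), A minor (iv), B minor (v), C major (VI), D major (VII).
Triads in A major: A major (I), B minor (ii), C# minor (iii), D major (IV), E major (V), F# minor (vi), G# diminished (vii°).
Shared triads with their functions: B minor (v in E minor, ii in A major); D major (VII in E minor, IV in A major).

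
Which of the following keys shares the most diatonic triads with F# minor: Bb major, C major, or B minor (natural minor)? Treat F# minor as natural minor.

B minor

Triads of F# minor (natural minor): F# minor (i), G# diminished (ii°), A major (III), B minor (iv), C# minor (v), D major (VI), E major (VII).
Bb major shares 0: none.
C major shares 0: none.
B minor (natural minor) shares 4: F#m, A, Bm, D.
The most common triads (4) are shared with B minor.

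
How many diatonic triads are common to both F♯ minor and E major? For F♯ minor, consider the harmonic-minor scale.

Diatonic triads of F♯ minor (harmonic minor): F♯ minor (i), G♯ diminished (ii°), A augmented (III+), B minor (iv), C♯ major (V), D major (VI), E♯ diminished (vii°).
Diatonic triads of E major: E major (I), F♯ minor (ii), G♯ minor (iii), A major (IV), B major (V), C♯ minor (vi), D♯ diminished (vii°).
Matching root and quality in both lists: F♯ minor.
That gives 1 common triad.

1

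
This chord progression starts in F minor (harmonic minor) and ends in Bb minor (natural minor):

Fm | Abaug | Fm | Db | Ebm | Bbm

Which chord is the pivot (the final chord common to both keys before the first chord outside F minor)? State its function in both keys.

Chords diatonic to F minor: Fm, Gdim, Abaug, Bbm, C, Db, Edim.
Reading the progression, the first chord not in that set is Ebm, so the modulation leaves F minor there.
The chord immediately before Ebm is Db, which is diatonic to both keys: VI in F minor and III in Bb minor.

Db — VI in F minor, III in Bb minor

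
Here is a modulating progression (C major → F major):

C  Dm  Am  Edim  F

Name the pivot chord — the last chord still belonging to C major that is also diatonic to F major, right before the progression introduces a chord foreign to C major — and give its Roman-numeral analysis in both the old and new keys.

Chords diatonic to C major: C, Dm, Em, F, G, Am, Bdim.
Reading the progression, the first chord not in that set is Edim, so the modulation leaves C major there.
The chord immediately before Edim is Am, which is diatonic to both keys: vi in C major and iii in F major.

Am — vi in C major, iii in F major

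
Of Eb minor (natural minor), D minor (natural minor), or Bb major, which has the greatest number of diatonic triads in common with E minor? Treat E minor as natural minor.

Triads of E minor (natural minor): E minor (i), F# diminished (ii°), G major (III), A minor (iv), B minor (v), C major (VI), D major (VII).
Eb minor (natural minor) shares 0: none.
D minor (natural minor) shares 2: Am, C.
Bb major shares 0: none.
The most common triads (2) are shared with D minor.

D minor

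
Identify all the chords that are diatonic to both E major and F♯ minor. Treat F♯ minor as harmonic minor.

Triads in E major: E major (I), F♯ minor (ii), G♯ minor (iii), A major (IV), B major (V), C♯ minor (vi), D♯ diminished (vii°).
Triads in F♯ minor (harmonic minor): F♯ minor (i), G♯ diminished (ii°), A augmented (III+), B minor (iv), C♯ major (V), D major (VI), E♯ diminished (vii°).
Shared triads with their functions: F♯ minor (ii in E major, i in F♯ minor).

F♯m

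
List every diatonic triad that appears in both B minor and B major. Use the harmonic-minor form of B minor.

F#, A#dim

Triads in B minor (harmonic minor): Bm (i), C#dim (ii°), Daug (III+), Em (iv), F# (V), G (VI), A#dim (vii°).
Triads in B major: B (I), C#m (ii), D#m (iii), E (IV), F# (V), G#m (vi), A#dim (vii°).
Shared triads with their functions: F# (V in B minor, V in B major); A#dim (vii° in B minor, vii° in B major).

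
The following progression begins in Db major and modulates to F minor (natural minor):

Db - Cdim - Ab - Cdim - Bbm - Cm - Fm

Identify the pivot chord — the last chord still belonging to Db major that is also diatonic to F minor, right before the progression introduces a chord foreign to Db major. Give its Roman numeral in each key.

Chords diatonic to Db major: Db, Ebm, Fm, Gb, Ab, Bbm, Cdim.
Reading the progression, the first chord not in that set is Cm, so the modulation leaves Db major there.
The chord immediately before Cm is Bbm, which is diatonic to both keys: vi in Db major and iv in F minor.

Bbm — vi in Db major, iv in F minor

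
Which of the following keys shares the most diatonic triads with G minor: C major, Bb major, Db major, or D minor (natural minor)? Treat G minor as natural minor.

Bb major

Triads of G minor (natural minor): Gm (i), Adim (ii°), Bb (III), Cm (iv), Dm (v), Eb (VI), F (VII).
C major shares 2: Dm, F.
Bb major shares 7: Gm, Adim, Bb, Cm, Dm, Eb, F.
Db major shares 0: none.
D minor (natural minor) shares 4: Gm, Bb, Dm, F.
The most common triads (7) are shared with Bb major.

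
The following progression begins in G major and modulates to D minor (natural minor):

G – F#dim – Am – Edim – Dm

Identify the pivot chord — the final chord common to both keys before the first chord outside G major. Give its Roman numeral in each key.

Am — ii in G major, v in D minor

Chords diatonic to G major: G, Am, Bm, C, D, Em, F#dim.
Reading the progression, the first chord not in that set is Edim, so the modulation leaves G major there.
The chord immediately before Edim is Am, which is diatonic to both keys: ii in G major and v in D minor.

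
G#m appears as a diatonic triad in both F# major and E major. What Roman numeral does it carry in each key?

ii in F# major; iii in E major

The scale of F# major is F# G# A# B C# D# E#; G# is degree 2, and the triad built there (G#-B-D#) is minor, so it is ii.
The scale of E major is E F# G# A B C# D#; G# is degree 3, and the triad built there (G#-B-D#) is minor, so it is iii.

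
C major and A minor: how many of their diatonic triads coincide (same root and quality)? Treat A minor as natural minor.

Diatonic triads of C major: C (I), Dm (ii), Em (iii), F (IV), G (V), Am (vi), Bdim (vii°).
Diatonic triads of A minor (natural minor): Am (i), Bdim (ii°), C (III), Dm (iv), Em (v), F (VI), G (VII).
Matching root and quality in both lists: C, Dm, Em, F, G, Am, Bdim.
That gives 7 common triads.

7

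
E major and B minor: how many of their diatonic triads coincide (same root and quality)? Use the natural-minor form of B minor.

2

Diatonic triads of E major: E (I), F#m (ii), G#m (iii), A (IV), B (V), C#m (vi), D#dim (vii°).
Diatonic triads of B minor (natural minor): Bm (i), C#dim (ii°), D (III), Em (iv), F#m (v), G (VI), A (VII).
Matching root and quality in both lists: F#m, A.
That gives 2 common triads.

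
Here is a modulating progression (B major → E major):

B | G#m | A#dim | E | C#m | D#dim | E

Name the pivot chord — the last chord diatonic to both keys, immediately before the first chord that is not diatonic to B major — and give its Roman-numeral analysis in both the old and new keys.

C#m — ii in B major, vi in E major

Chords diatonic to B major: B, C#m, D#m, E, F#, G#m, A#dim.
Reading the progression, the first chord not in that set is D#dim, so the modulation leaves B major there.
The chord immediately before D#dim is C#m, which is diatonic to both keys: ii in B major and vi in E major.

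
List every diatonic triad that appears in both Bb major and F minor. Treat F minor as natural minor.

Triads in Bb major: Bb major (I), C minor (ii), D minor (iii), Eb major (IV), F major (V), G minor (vi), A diminished (vii°).
Triads in F minor (natural minor): F minor (i), G diminished (ii°), Ab major (III), Bb minor (iv), C minor (v), Db major (VI), Eb major (VII).
Shared triads with their functions: C minor (ii in Bb major, v in F minor); Eb major (IV in Bb major, VII in F minor).

Cm, Eb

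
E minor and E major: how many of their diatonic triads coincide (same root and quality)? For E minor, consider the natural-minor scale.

0

Diatonic triads of E minor (natural minor): E minor (i), F♯ diminished (ii°), G major (III), A minor (iv), B minor (v), C major (VI), D major (VII).
Diatonic triads of E major: E major (I), F♯ minor (ii), G♯ minor (iii), A major (IV), B major (V), C♯ minor (vi), D♯ diminished (vii°).
No triad has the same root and quality in both keys.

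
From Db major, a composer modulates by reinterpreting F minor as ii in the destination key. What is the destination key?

The numeral ii denotes a minor triad on scale degree 2. With F on degree 2, the tonic of the new key is Eb.
Degree 2 carries a minor triad in major keys, so the destination is Eb major.
Check: the diatonic triads of Eb major are Eb (I), Fm (ii), Gm (iii), Ab (IV), Bb (V), Cm (vi), Ddim (vii°) — F minor is indeed ii.

Eb major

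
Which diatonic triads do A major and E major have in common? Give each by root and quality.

A, C♯m, E, F♯m

Triads in A major: A (I), Bm (ii), C♯m (iii), D (IV), E (V), F♯m (vi), G♯dim (vii°).
Triads in E major: E (I), F♯m (ii), G♯m (iii), A (IV), B (V), C♯m (vi), D♯dim (vii°).
Shared triads with their functions: A (I in A major, IV in E major); C♯m (iii in A major, vi in E major); E (V in A major, I in E major); F♯m (vi in A major, ii in E major).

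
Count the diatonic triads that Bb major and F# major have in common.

Diatonic triads of Bb major: Bb (I), Cm (ii), Dm (iii), Eb (IV), F (V), Gm (vi), Adim (vii°).
Diatonic triads of F# major: F# (I), G#m (ii), A#m (iii), B (IV), C# (V), D#m (vi), E#dim (vii°).
No triad has the same root and quality in both keys.

0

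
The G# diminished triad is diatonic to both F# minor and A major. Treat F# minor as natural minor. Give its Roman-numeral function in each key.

The scale of F# minor (natural minor) is F# G# A B C# D E; G# is degree 2, and the triad built there (G#-B-D) is diminished, so it is ii°.
The scale of A major is A B C# D E F# G#; G# is degree 7, and the triad built there (G#-B-D) is diminished, so it is vii°.

ii° in F# minor; vii° in A major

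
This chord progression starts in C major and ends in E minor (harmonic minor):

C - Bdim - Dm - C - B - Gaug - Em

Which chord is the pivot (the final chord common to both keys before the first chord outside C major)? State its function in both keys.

Chords diatonic to C major: C, Dm, Em, F, G, Am, Bdim.
Reading the progression, the first chord not in that set is B, so the modulation leaves C major there.
The chord immediately before B is C, which is diatonic to both keys: I in C major and VI in E minor.

C — I in C major, VI in E minor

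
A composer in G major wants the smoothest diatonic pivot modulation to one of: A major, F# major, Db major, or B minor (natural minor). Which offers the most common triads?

B minor

Triads of G major: G major (I), A minor (ii), B minor (iii), C major (IV), D major (V), E minor (vi), F# diminished (vii°).
A major shares 2: Bm, D.
F# major shares 0: none.
Db major shares 0: none.
B minor (natural minor) shares 4: G, Bm, D, Em.
The most common triads (4) are shared with B minor.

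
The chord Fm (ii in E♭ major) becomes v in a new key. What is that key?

B♭ minor

The numeral v denotes a minor triad on scale degree 5. With F on degree 5, the tonic of the new key is B♭.
Degree 5 carries a minor triad in natural-minor keys, so the destination is B♭ minor.
Check: the diatonic triads of B♭ minor (natural minor) are B♭m (i), Cdim (ii°), D♭ (III), E♭m (iv), Fm (v), G♭ (VI), A♭ (VII) — Fm is indeed v.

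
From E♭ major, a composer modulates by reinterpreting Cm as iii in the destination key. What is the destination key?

The numeral iii denotes a minor triad on scale degree 3. With C on degree 3, the tonic of the new key is A♭.
Degree 3 carries a minor triad in major keys, so the destination is A♭ major.
Check: the diatonic triads of A♭ major are A♭ (I), B♭m (ii), Cm (iii), D♭ (IV), E♭ (V), Fm (vi), Gdim (vii°) — Cm is indeed iii.

A♭ major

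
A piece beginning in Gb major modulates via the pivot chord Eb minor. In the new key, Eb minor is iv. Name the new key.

Bb minor

The numeral iv denotes a minor triad on scale degree 4. With Eb on degree 4, the tonic of the new key is Bb.
Degree 4 carries a minor triad in minor keys, so the destination is Bb minor.
Check: the diatonic triads of Bb minor (natural minor) are Bbm (i), Cdim (ii°), Db (III), Ebm (iv), Fm (v), Gb (VI), Ab (VII) — Eb minor is indeed iv.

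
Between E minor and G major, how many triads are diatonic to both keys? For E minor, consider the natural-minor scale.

7

Diatonic triads of E minor (natural minor): Em (i), F#dim (ii°), G (III), Am (iv), Bm (v), C (VI), D (VII).
Diatonic triads of G major: G (I), Am (ii), Bm (iii), C (IV), D (V), Em (vi), F#dim (vii°).
Matching root and quality in both lists: Em, F#dim, G, Am, Bm, C, D.
That gives 7 common triads.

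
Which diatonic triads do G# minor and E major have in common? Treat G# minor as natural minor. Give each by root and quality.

G#m, B, C#m, E

Triads in G# minor (natural minor): G# minor (i), A# diminished (ii°), B major (III), C# minor (iv), D# minor (v), E major (VI), F# major (VII).
Triads in E major: E major (I), F# minor (ii), G# minor (iii), A major (IV), B major (V), C# minor (vi), D# diminished (vii°).
Shared triads with their functions: G# minor (i in G# minor, iii in E major); B major (III in G# minor, V in E major); C# minor (iv in G# minor, vi in E major); E major (VI in G# minor, I in E major).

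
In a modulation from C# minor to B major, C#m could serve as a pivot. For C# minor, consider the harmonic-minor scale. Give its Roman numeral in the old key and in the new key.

The scale of C# minor (harmonic minor) is C# D# E F# G# A B#; C# is degree 1, and the triad built there (C#-E-G#) is minor, so it is i.
The scale of B major is B C# D# E F# G# A#; C# is degree 2, and the triad built there (C#-E-G#) is minor, so it is ii.

i in C# minor; ii in B major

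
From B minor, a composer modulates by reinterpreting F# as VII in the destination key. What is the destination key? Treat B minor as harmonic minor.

The numeral VII denotes a major triad on scale degree 7. With F# on degree 7, the tonic of the new key is G#.
Degree 7 carries a major triad in natural-minor keys, so the destination is G# minor.
Check: the diatonic triads of G# minor (natural minor) are G#m (i), A#dim (ii°), B (III), C#m (iv), D#m (v), E (VI), F# (VII) — F# is indeed VII.

G# minor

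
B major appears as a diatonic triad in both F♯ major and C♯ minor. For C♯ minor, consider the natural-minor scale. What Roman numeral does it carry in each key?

IV in F♯ major; VII in C♯ minor

The scale of F♯ major is F♯ G♯ A♯ B C♯ D♯ E♯; B is degree 4, and the triad built there (B-D♯-F♯) is major, so it is IV.
The scale of C♯ minor (natural minor) is C♯ D♯ E F♯ G♯ A B; B is degree 7, and the triad built there (B-D♯-F♯) is major, so it is VII.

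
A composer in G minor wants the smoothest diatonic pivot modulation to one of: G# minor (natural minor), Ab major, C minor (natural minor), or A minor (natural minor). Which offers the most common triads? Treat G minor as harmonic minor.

Triads of G minor (harmonic minor): G minor (i), A diminished (ii°), Bb augmented (III+), C minor (iv), D major (V), Eb major (VI), F# diminished (vii°).
G# minor (natural minor) shares 0: none.
Ab major shares 2: Cm, Eb.
C minor (natural minor) shares 3: Gm, Cm, Eb.
A minor (natural minor) shares 0: none.
The most common triads (3) are shared with C minor.

C minor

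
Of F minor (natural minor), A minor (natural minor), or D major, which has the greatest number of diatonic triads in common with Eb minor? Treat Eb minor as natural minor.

F minor

Triads of Eb minor (natural minor): Eb minor (i), F diminished (ii°), Gb major (III), Ab minor (iv), Bb minor (v), Cb major (VI), Db major (VII).
F minor (natural minor) shares 2: Bbm, Db.
A minor (natural minor) shares 0: none.
D major shares 0: none.
The most common triads (2) are shared with F minor.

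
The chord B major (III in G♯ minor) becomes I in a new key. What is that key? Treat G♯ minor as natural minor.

B major

The numeral I denotes a major triad on scale degree 1. With B on degree 1, the tonic of the new key is B.
Degree 1 carries a major triad in major keys, so the destination is B major.
Check: the diatonic triads of B major are B (I), C♯m (ii), D♯m (iii), E (IV), F♯ (V), G♯m (vi), A♯dim (vii°) — B major is indeed I.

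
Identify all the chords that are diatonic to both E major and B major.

E, G#m, B, C#m

Triads in E major: E (I), F#m (ii), G#m (iii), A (IV), B (V), C#m (vi), D#dim (vii°).
Triads in B major: B (I), C#m (ii), D#m (iii), E (IV), F# (V), G#m (vi), A#dim (vii°).
Shared triads with their functions: E (I in E major, IV in B major); G#m (iii in E major, vi in B major); B (V in E major, I in B major); C#m (vi in E major, ii in B major).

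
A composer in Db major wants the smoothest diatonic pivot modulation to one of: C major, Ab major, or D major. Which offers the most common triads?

Ab major

Triads of Db major: Db (I), Ebm (ii), Fm (iii), Gb (IV), Ab (V), Bbm (vi), Cdim (vii°).
C major shares 0: none.
Ab major shares 4: Db, Fm, Ab, Bbm.
D major shares 0: none.
The most common triads (4) are shared with Ab major.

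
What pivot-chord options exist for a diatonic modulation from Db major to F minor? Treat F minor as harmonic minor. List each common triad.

Triads in Db major: Db (I), Ebm (ii), Fm (iii), Gb (IV), Ab (V), Bbm (vi), Cdim (vii°).
Triads in F minor (harmonic minor): Fm (i), Gdim (ii°), Abaug (III+), Bbm (iv), C (V), Db (VI), Edim (vii°).
Shared triads with their functions: Db (I in Db major, VI in F minor); Fm (iii in Db major, i in F minor); Bbm (vi in Db major, iv in F minor).

Db, Fm, Bbm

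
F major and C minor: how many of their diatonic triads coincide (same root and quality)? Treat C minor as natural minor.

2

Diatonic triads of F major: F major (I), G minor (ii), A minor (iii), Bb major (IV), C major (V), D minor (vi), E diminished (vii°).
Diatonic triads of C minor (natural minor): C minor (i), D diminished (ii°), Eb major (III), F minor (iv), G minor (v), Ab major (VI), Bb major (VII).
Matching root and quality in both lists: G minor, Bb major.
That gives 2 common triads.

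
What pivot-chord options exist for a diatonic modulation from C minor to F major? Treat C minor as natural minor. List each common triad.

Gm, Bb

Triads in C minor (natural minor): Cm (i), Ddim (ii°), Eb (III), Fm (iv), Gm (v), Ab (VI), Bb (VII).
Triads in F major: F (I), Gm (ii), Am (iii), Bb (IV), C (V), Dm (vi), Edim (vii°).
Shared triads with their functions: Gm (v in C minor, ii in F major); Bb (VII in C minor, IV in F major).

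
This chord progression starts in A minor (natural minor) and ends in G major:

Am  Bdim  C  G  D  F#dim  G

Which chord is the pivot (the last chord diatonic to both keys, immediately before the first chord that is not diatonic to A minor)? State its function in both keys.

G — VII in A minor, I in G major

Chords diatonic to A minor: Am, Bdim, C, Dm, Em, F, G.
Reading the progression, the first chord not in that set is D, so the modulation leaves A minor there.
The chord immediately before D is G, which is diatonic to both keys: VII in A minor and I in G major.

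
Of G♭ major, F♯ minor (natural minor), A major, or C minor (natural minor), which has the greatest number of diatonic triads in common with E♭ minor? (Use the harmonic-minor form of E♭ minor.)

G♭ major

Triads of E♭ minor (harmonic minor): E♭m (i), Fdim (ii°), G♭aug (III+), A♭m (iv), B♭ (V), C♭ (VI), Ddim (vii°).
G♭ major shares 4: E♭m, Fdim, A♭m, C♭.
F♯ minor (natural minor) shares 0: none.
A major shares 0: none.
C minor (natural minor) shares 2: B♭, Ddim.
The most common triads (4) are shared with G♭ major.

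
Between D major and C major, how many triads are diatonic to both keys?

Diatonic triads of D major: D (I), Em (ii), F♯m (iii), G (IV), A (V), Bm (vi), C♯dim (vii°).
Diatonic triads of C major: C (I), Dm (ii), Em (iii), F (IV), G (V), Am (vi), Bdim (vii°).
Matching root and quality in both lists: Em, G.
That gives 2 common triads.

2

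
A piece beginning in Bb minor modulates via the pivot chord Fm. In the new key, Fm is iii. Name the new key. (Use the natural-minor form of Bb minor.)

The numeral iii denotes a minor triad on scale degree 3. With F on degree 3, the tonic of the new key is Db.
Degree 3 carries a minor triad in major keys, so the destination is Db major.
Check: the diatonic triads of Db major are Db (I), Ebm (ii), Fm (iii), Gb (IV), Ab (V), Bbm (vi), Cdim (vii°) — Fm is indeed iii.

Db major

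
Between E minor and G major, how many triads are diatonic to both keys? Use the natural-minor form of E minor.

Diatonic triads of E minor (natural minor): Em (i), F#dim (ii°), G (III), Am (iv), Bm (v), C (VI), D (VII).
Diatonic triads of G major: G (I), Am (ii), Bm (iii), C (IV), D (V), Em (vi), F#dim (vii°).
Matching root and quality in both lists: Em, F#dim, G, Am, Bm, C, D.
That gives 7 common triads.

7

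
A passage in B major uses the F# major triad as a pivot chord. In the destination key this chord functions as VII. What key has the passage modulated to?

The numeral VII denotes a major triad on scale degree 7. With F# on degree 7, the tonic of the new key is G#.
Degree 7 carries a major triad in natural-minor keys, so the destination is G# minor.
Check: the diatonic triads of G# minor (natural minor) are G#m (i), A#dim (ii°), B (III), C#m (iv), D#m (v), E (VI), F# (VII) — F# major is indeed VII.

G# minor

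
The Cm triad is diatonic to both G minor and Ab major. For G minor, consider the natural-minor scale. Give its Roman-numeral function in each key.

The scale of G minor (natural minor) is G A Bb C D Eb F; C is degree 4, and the triad built there (C-Eb-G) is minor, so it is iv.
The scale of Ab major is Ab Bb C Db Eb F G; C is degree 3, and the triad built there (C-Eb-G) is minor, so it is iii.

iv in G minor; iii in Ab major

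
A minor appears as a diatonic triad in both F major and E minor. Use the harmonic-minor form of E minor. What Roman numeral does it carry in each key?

iii in F major; iv in E minor

The scale of F major is F G A Bb C D E; A is degree 3, and the triad built there (A-C-E) is minor, so it is iii.
The scale of E minor (harmonic minor) is E F# G A B C D#; A is degree 4, and the triad built there (A-C-E) is minor, so it is iv.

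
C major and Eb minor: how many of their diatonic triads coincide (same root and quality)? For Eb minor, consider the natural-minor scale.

0

Diatonic triads of C major: C (I), Dm (ii), Em (iii), F (IV), G (V), Am (vi), Bdim (vii°).
Diatonic triads of Eb minor (natural minor): Ebm (i), Fdim (ii°), Gb (III), Abm (iv), Bbm (v), Cb (VI), Db (VII).
No triad has the same root and quality in both keys.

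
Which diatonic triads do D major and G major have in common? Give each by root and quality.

Triads in D major: D (I), Em (ii), F♯m (iii), G (IV), A (V), Bm (vi), C♯dim (vii°).
Triads in G major: G (I), Am (ii), Bm (iii), C (IV), D (V), Em (vi), F♯dim (vii°).
Shared triads with their functions: D (I in D major, V in G major); Em (ii in D major, vi in G major); G (IV in D major, I in G major); Bm (vi in D major, iii in G major).

D, Em, G, Bm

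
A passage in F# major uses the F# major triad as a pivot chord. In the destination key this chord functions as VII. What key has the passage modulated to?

G# minor

The numeral VII denotes a major triad on scale degree 7. With F# on degree 7, the tonic of the new key is G#.
Degree 7 carries a major triad in natural-minor keys, so the destination is G# minor.
Check: the diatonic triads of G# minor (natural minor) are G#m (i), A#dim (ii°), B (III), C#m (iv), D#m (v), E (VI), F# (VII) — F# major is indeed VII.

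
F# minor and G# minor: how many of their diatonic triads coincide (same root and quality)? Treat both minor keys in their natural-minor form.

Diatonic triads of F# minor (natural minor): F#m (i), G#dim (ii°), A (III), Bm (iv), C#m (v), D (VI), E (VII).
Diatonic triads of G# minor (natural minor): G#m (i), A#dim (ii°), B (III), C#m (iv), D#m (v), E (VI), F# (VII).
Matching root and quality in both lists: C#m, E.
That gives 2 common triads.

2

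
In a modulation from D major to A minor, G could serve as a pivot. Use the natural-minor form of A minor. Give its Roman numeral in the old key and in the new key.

The scale of D major is D E F# G A B C#; G is degree 4, and the triad built there (G-B-D) is major, so it is IV.
The scale of A minor (natural minor) is A B C D E F G; G is degree 7, and the triad built there (G-B-D) is major, so it is VII.

IV in D major; VII in A minor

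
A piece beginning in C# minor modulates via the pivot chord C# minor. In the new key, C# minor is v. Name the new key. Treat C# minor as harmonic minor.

F# minor

The numeral v denotes a minor triad on scale degree 5. With C# on degree 5, the tonic of the new key is F#.
Degree 5 carries a minor triad in natural-minor keys, so the destination is F# minor.
Check: the diatonic triads of F# minor (natural minor) are F#m (i), G#dim (ii°), A (III), Bm (iv), C#m (v), D (VI), E (VII) — C# minor is indeed v.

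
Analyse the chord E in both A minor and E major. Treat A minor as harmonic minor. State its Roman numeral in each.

V in A minor; I in E major

The scale of A minor (harmonic minor) is A B C D E F G#; E is degree 5, and the triad built there (E-G#-B) is major, so it is V.
The scale of E major is E F# G# A B C# D#; E is degree 1, and the triad built there (E-G#-B) is major, so it is I.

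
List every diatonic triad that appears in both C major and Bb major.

Triads in C major: C major (I), D minor (ii), E minor (iii), F major (IV), G major (V), A minor (vi), B diminished (vii°).
Triads in Bb major: Bb major (I), C minor (ii), D minor (iii), Eb major (IV), F major (V), G minor (vi), A diminished (vii°).
Shared triads with their functions: D minor (ii in C major, iii in Bb major); F major (IV in C major, V in Bb major).

Dm, F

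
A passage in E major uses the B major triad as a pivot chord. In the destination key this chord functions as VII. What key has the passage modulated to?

C♯ minor

The numeral VII denotes a major triad on scale degree 7. With B on degree 7, the tonic of the new key is C♯.
Degree 7 carries a major triad in natural-minor keys, so the destination is C♯ minor.
Check: the diatonic triads of C♯ minor (natural minor) are C♯m (i), D♯dim (ii°), E (III), F♯m (iv), G♯m (v), A (VI), B (VII) — B major is indeed VII.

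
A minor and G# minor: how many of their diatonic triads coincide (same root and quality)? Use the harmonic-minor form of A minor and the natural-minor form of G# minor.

Diatonic triads of A minor (harmonic minor): A minor (i), B diminished (ii°), C augmented (III+), D minor (iv), E major (V), F major (VI), G# diminished (vii°).
Diatonic triads of G# minor (natural minor): G# minor (i), A# diminished (ii°), B major (III), C# minor (iv), D# minor (v), E major (VI), F# major (VII).
Matching root and quality in both lists: E major.
That gives 1 common triad.

1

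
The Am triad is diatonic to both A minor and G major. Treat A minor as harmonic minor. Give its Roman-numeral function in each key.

i in A minor; ii in G major

The scale of A minor (harmonic minor) is A B C D E F G#; A is degree 1, and the triad built there (A-C-E) is minor, so it is i.
The scale of G major is G A B C D E F#; A is degree 2, and the triad built there (A-C-E) is minor, so it is ii.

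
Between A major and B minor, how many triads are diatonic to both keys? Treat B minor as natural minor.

Diatonic triads of A major: A (I), Bm (ii), C♯m (iii), D (IV), E (V), F♯m (vi), G♯dim (vii°).
Diatonic triads of B minor (natural minor): Bm (i), C♯dim (ii°), D (III), Em (iv), F♯m (v), G (VI), A (VII).
Matching root and quality in both lists: A, Bm, D, F♯m.
That gives 4 common triads.

4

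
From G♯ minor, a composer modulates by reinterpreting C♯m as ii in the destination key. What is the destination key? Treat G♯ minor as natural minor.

B major

The numeral ii denotes a minor triad on scale degree 2. With C♯ on degree 2, the tonic of the new key is B.
Degree 2 carries a minor triad in major keys, so the destination is B major.
Check: the diatonic triads of B major are B (I), C♯m (ii), D♯m (iii), E (IV), F♯ (V), G♯m (vi), A♯dim (vii°) — C♯m is indeed ii.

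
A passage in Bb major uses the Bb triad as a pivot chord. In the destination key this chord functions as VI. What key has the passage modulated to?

The numeral VI denotes a major triad on scale degree 6. With Bb on degree 6, the tonic of the new key is D.
Degree 6 carries a major triad in minor keys, so the destination is D minor.
Check: the diatonic triads of D minor (natural minor) are Dm (i), Edim (ii°), F (III), Gm (iv), Am (v), Bb (VI), C (VII) — Bb is indeed VI.

D minor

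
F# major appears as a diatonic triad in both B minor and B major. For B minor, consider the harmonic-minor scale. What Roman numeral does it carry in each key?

The scale of B minor (harmonic minor) is B C# D E F# G A#; F# is degree 5, and the triad built there (F#-A#-C#) is major, so it is V.
The scale of B major is B C# D# E F# G# A#; F# is degree 5, and the triad built there (F#-A#-C#) is major, so it is V.

V in B minor; V in B major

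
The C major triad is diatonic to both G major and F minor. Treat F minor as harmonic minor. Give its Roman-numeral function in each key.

The scale of G major is G A B C D E F♯; C is degree 4, and the triad built there (C-E-G) is major, so it is IV.
The scale of F minor (harmonic minor) is F G A♭ B♭ C D♭ E; C is degree 5, and the triad built there (C-E-G) is major, so it is V.

IV in G major; V in F minor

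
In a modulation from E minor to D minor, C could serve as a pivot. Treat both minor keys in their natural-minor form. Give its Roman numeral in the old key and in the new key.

The scale of E minor (natural minor) is E F♯ G A B C D; C is degree 6, and the triad built there (C-E-G) is major, so it is VI.
The scale of D minor (natural minor) is D E F G A B♭ C; C is degree 7, and the triad built there (C-E-G) is major, so it is VII.

VI in E minor; VII in D minor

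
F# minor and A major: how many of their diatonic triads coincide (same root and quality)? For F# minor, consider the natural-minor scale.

7

Diatonic triads of F# minor (natural minor): F#m (i), G#dim (ii°), A (III), Bm (iv), C#m (v), D (VI), E (VII).
Diatonic triads of A major: A (I), Bm (ii), C#m (iii), D (IV), E (V), F#m (vi), G#dim (vii°).
Matching root and quality in both lists: F#m, G#dim, A, Bm, C#m, D, E.
That gives 7 common triads.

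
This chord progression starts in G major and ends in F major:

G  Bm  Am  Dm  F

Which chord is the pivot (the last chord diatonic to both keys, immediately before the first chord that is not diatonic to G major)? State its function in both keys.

Am — ii in G major, iii in F major

Chords diatonic to G major: G, Am, Bm, C, D, Em, F#dim.
Reading the progression, the first chord not in that set is Dm, so the modulation leaves G major there.
The chord immediately before Dm is Am, which is diatonic to both keys: ii in G major and iii in F major.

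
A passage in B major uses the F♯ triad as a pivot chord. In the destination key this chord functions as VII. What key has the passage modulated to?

G♯ minor

The numeral VII denotes a major triad on scale degree 7. With F♯ on degree 7, the tonic of the new key is G♯.
Degree 7 carries a major triad in natural-minor keys, so the destination is G♯ minor.
Check: the diatonic triads of G♯ minor (natural minor) are G♯m (i), A♯dim (ii°), B (III), C♯m (iv), D♯m (v), E (VI), F♯ (VII) — F♯ is indeed VII.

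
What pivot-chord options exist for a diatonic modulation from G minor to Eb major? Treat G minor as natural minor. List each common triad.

Triads in G minor (natural minor): G minor (i), A diminished (ii°), Bb major (III), C minor (iv), D minor (v), Eb major (VI), F major (VII).
Triads in Eb major: Eb major (I), F minor (ii), G minor (iii), Ab major (IV), Bb major (V), C minor (vi), D diminished (vii°).
Shared triads with their functions: G minor (i in G minor, iii in Eb major); Bb major (III in G minor, V in Eb major); C minor (iv in G minor, vi in Eb major); Eb major (VI in G minor, I in Eb major).

Gm, Bb, Cm, Eb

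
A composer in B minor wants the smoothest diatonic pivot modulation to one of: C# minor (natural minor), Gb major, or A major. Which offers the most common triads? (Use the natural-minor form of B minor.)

Triads of B minor (natural minor): B minor (i), C# diminished (ii°), D major (III), E minor (iv), F# minor (v), G major (VI), A major (VII).
C# minor (natural minor) shares 2: F#m, A.
Gb major shares 0: none.
A major shares 4: Bm, D, F#m, A.
The most common triads (4) are shared with A major.

A major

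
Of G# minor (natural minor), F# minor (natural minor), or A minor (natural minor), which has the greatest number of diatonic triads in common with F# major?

Triads of F# major: F# major (I), G# minor (ii), A# minor (iii), B major (IV), C# major (V), D# minor (vi), E# diminished (vii°).
G# minor (natural minor) shares 4: F#, G#m, B, D#m.
F# minor (natural minor) shares 0: none.
A minor (natural minor) shares 0: none.
The most common triads (4) are shared with G# minor.

G# minor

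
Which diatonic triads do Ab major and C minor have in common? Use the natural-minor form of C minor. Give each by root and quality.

Ab, Cm, Eb, Fm

Triads in Ab major: Ab (I), Bbm (ii), Cm (iii), Db (IV), Eb (V), Fm (vi), Gdim (vii°).
Triads in C minor (natural minor): Cm (i), Ddim (ii°), Eb (III), Fm (iv), Gm (v), Ab (VI), Bb (VII).
Shared triads with their functions: Ab (I in Ab major, VI in C minor); Cm (iii in Ab major, i in C minor); Eb (V in Ab major, III in C minor); Fm (vi in Ab major, iv in C minor).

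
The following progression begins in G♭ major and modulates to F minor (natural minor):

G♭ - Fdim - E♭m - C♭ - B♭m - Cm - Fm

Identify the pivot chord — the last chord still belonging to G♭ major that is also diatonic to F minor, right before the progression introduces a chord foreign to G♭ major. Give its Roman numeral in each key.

Chords diatonic to G♭ major: G♭, A♭m, B♭m, C♭, D♭, E♭m, Fdim.
Reading the progression, the first chord not in that set is Cm, so the modulation leaves G♭ major there.
The chord immediately before Cm is B♭m, which is diatonic to both keys: iii in G♭ major and iv in F minor.

B♭m — iii in G♭ major, iv in F minor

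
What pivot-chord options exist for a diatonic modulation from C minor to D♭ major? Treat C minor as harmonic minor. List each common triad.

Fm, A♭

Triads in C minor (harmonic minor): C minor (i), D diminished (ii°), E♭ augmented (III+), F minor (iv), G major (V), A♭ major (VI), B diminished (vii°).
Triads in D♭ major: D♭ major (I), E♭ minor (ii), F minor (iii), G♭ major (IV), A♭ major (V), B♭ minor (vi), C diminished (vii°).
Shared triads with their functions: F minor (iv in C minor, iii in D♭ major); A♭ major (VI in C minor, V in D♭ major).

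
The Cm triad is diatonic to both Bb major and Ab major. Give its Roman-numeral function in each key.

The scale of Bb major is Bb C D Eb F G A; C is degree 2, and the triad built there (C-Eb-G) is minor, so it is ii.
The scale of Ab major is Ab Bb C Db Eb F G; C is degree 3, and the triad built there (C-Eb-G) is minor, so it is iii.

ii in Bb major; iii in Ab major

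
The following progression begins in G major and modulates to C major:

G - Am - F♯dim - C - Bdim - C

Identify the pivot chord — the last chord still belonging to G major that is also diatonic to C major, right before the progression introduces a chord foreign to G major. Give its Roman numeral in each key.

Chords diatonic to G major: G, Am, Bm, C, D, Em, F♯dim.
Reading the progression, the first chord not in that set is Bdim, so the modulation leaves G major there.
The chord immediately before Bdim is C, which is diatonic to both keys: IV in G major and I in C major.

C — IV in G major, I in C major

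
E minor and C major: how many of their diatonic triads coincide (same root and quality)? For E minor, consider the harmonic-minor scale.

3

Diatonic triads of E minor (harmonic minor): Em (i), F♯dim (ii°), Gaug (III+), Am (iv), B (V), C (VI), D♯dim (vii°).
Diatonic triads of C major: C (I), Dm (ii), Em (iii), F (IV), G (V), Am (vi), Bdim (vii°).
Matching root and quality in both lists: Em, Am, C.
That gives 3 common triads.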